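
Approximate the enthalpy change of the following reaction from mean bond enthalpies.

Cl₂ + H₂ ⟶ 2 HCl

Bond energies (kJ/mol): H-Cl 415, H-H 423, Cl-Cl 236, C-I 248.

ΔH ≈ −171 kJ

Bonds broken (reactants):
  Cl-Cl: 1 × 236 = 236
  H-H: 1 × 423 = 423
  Σ(broken) = 659 kJ
Bonds formed (products):
  H-Cl: 2 × 415 = 830
  Σ(formed) = 830 kJ
ΔH = Σ(broken) − Σ(formed) = 659 − 830 = −171 kJ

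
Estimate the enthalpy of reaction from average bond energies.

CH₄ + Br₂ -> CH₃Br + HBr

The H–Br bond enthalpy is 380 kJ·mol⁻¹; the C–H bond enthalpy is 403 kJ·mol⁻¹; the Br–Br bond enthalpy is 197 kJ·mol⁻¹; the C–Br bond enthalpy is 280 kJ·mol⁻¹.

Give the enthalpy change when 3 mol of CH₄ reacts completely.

Bonds broken (reactants):
  Br–Br: 1 × 197 = 197
  C–H: 4 × 403 = 1612
  Σ(broken) = 1809 kJ
Bonds formed (products):
  C–Br: 1 × 280 = 280
  C–H: 3 × 403 = 1209
  H–Br: 1 × 380 = 380
  Σ(formed) = 1869 kJ
ΔH = Σ(broken) − Σ(formed) = 1809 − 1869 = −60 kJ
For 3× the reaction as written: 3 × (−60) = −180 kJ

ΔH = −180 kJ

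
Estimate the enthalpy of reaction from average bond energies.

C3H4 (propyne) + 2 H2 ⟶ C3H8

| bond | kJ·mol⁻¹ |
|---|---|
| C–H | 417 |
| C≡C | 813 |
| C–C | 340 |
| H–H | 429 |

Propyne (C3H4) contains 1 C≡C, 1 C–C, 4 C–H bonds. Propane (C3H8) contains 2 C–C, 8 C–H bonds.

Bonds broken (reactants):
  C≡C: 1 × 813 = 813
  C–C: 1 × 340 = 340
  C–H: 4 × 417 = 1668
  H–H: 2 × 429 = 858
  Σ(broken) = 3679 kJ
Bonds formed (products):
  C–C: 2 × 340 = 680
  C–H: 8 × 417 = 3336
  Σ(formed) = 4016 kJ
ΔH = Σ(broken) − Σ(formed) = 3679 − 4016 = −337 kJ

ΔH ≈ −337 kJ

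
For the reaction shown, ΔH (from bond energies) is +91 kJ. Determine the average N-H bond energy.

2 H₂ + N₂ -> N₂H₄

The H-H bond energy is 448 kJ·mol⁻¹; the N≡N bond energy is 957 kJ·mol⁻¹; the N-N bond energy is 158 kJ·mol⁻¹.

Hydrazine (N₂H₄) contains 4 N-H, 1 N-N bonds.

Let D be the N-H bond energy.
Σ(broken) = 2×448 + 1×957 = 1853
Σ(formed) = 4×D + 1×158 = 158 + 4D
ΔH = Σ(broken) − Σ(formed) = (1853) − (158 + 4D) = +1695 − 4D
Setting this equal to +91 kJ gives 4D = 1604, so D = 401 kJ/mol.

D(N-H) ≈ 401 kJ/mol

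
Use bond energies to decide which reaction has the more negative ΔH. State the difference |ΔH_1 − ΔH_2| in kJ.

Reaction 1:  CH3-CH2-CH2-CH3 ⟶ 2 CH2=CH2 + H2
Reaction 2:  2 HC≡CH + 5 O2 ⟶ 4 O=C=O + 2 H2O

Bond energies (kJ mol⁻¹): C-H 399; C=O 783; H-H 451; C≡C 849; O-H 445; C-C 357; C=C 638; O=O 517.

Reaction 2, by 2307 kJ

Reaction 1:
  Bonds broken (reactants):
    C-C: 3 × 357 = 1071
    C-H: 10 × 399 = 3990
    Σ(broken) = 5061 kJ
  Bonds formed (products):
    C-H: 8 × 399 = 3192
    C=C: 2 × 638 = 1276
    H-H: 1 × 451 = 451
    Σ(formed) = 4919 kJ
  ΔH_1 = 5061 − 4919 = +142 kJ
Reaction 2:
  Bonds broken (reactants):
    C≡C: 2 × 849 = 1698
    C-H: 4 × 399 = 1596
    O=O: 5 × 517 = 2585
    Σ(broken) = 5879 kJ
  Bonds formed (products):
    C=O: 8 × 783 = 6264
    O-H: 4 × 445 = 1780
    Σ(formed) = 8044 kJ
  ΔH_2 = 5879 − 8044 = −2165 kJ
ΔH_1 − ΔH_2 = +2307 kJ, so reaction 2 has the more negative ΔH; |ΔH_1 − ΔH_2| = 2307 kJ.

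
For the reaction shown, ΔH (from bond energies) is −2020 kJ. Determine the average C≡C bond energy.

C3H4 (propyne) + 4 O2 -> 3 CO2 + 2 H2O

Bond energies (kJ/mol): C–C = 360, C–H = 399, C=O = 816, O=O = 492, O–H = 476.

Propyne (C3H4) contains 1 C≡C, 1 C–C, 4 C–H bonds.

Let D be the C≡C bond energy.
Σ(broken) = 1×D + 1×360 + 4×399 + 4×492 = 3924 + D
Σ(formed) = 6×816 + 4×476 = 6800
ΔH = Σ(broken) − Σ(formed) = (3924 + D) − (6800) = −2876 + D
Setting this equal to −2020 kJ gives D = 856 kJ/mol.

D(C≡C) ≈ 856 kJ/mol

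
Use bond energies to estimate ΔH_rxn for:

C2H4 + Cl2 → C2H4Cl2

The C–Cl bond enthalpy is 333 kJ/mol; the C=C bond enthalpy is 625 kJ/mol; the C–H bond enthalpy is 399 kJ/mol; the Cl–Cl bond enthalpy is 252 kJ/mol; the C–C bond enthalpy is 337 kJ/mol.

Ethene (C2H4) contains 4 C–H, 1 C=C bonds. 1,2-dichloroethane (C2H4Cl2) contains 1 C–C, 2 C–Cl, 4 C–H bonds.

ΔH ≈ −126 kJ

Bonds broken (reactants):
  C–H: 4 × 399 = 1596
  C=C: 1 × 625 = 625
  Cl–Cl: 1 × 252 = 252
  Σ(broken) = 2473 kJ
Bonds formed (products):
  C–C: 1 × 337 = 337
  C–Cl: 2 × 333 = 666
  C–H: 4 × 399 = 1596
  Σ(formed) = 2599 kJ
ΔH = Σ(broken) − Σ(formed) = 2473 − 2599 = −126 kJ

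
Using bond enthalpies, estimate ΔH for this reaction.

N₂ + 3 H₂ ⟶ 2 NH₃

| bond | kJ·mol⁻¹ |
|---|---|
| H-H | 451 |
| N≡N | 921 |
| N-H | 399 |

Bonds broken (reactants):
  H-H: 3 × 451 = 1353
  N≡N: 1 × 921 = 921
  Σ(broken) = 2274 kJ
Bonds formed (products):
  N-H: 6 × 399 = 2394
  Σ(formed) = 2394 kJ
ΔH = Σ(broken) − Σ(formed) = 2274 − 2394 = −120 kJ

ΔH ≈ −120 kJ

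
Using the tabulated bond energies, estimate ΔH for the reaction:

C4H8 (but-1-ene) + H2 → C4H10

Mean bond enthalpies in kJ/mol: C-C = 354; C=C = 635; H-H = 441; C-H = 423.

ΔH ≈ −124 kJ

Bonds broken (reactants):
  C-C: 2 × 354 = 708
  C-H: 8 × 423 = 3384
  C=C: 1 × 635 = 635
  H-H: 1 × 441 = 441
  Σ(broken) = 5168 kJ
Bonds formed (products):
  C-C: 3 × 354 = 1062
  C-H: 10 × 423 = 4230
  Σ(formed) = 5292 kJ
ΔH = Σ(broken) − Σ(formed) = 5168 − 5292 = −124 kJ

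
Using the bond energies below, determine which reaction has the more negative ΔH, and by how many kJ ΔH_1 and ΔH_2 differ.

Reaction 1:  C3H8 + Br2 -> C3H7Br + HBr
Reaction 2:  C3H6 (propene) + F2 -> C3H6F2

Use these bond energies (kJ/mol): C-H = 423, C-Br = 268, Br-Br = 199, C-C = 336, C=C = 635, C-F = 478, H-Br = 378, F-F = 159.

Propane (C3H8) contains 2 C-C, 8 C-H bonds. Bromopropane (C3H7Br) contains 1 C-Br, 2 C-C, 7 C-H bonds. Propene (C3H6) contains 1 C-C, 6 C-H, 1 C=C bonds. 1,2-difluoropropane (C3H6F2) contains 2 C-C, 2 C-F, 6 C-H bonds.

Reaction 1:
  Bonds broken (reactants):
    Br-Br: 1 × 199 = 199
    C-C: 2 × 336 = 672
    C-H: 8 × 423 = 3384
    Σ(broken) = 4255 kJ
  Bonds formed (products):
    C-Br: 1 × 268 = 268
    C-C: 2 × 336 = 672
    C-H: 7 × 423 = 2961
    H-Br: 1 × 378 = 378
    Σ(formed) = 4279 kJ
  ΔH_1 = 4255 − 4279 = −24 kJ
Reaction 2:
  Bonds broken (reactants):
    C-C: 1 × 336 = 336
    C-H: 6 × 423 = 2538
    C=C: 1 × 635 = 635
    F-F: 1 × 159 = 159
    Σ(broken) = 3668 kJ
  Bonds formed (products):
    C-C: 2 × 336 = 672
    C-F: 2 × 478 = 956
    C-H: 6 × 423 = 2538
    Σ(formed) = 4166 kJ
  ΔH_2 = 3668 − 4166 = −498 kJ
ΔH_1 − ΔH_2 = +474 kJ, so reaction 2 has the more negative ΔH; |ΔH_1 − ΔH_2| = 474 kJ.

Reaction 2, by 474 kJ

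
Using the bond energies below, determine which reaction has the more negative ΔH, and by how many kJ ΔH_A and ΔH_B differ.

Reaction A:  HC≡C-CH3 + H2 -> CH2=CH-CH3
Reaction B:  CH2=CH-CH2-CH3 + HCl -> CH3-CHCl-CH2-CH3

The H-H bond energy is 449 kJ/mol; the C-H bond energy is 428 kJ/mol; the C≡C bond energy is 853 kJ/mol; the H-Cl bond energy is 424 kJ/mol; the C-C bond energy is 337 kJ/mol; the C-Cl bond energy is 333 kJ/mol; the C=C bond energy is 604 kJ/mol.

Reaction A:
  Bonds broken (reactants):
    C≡C: 1 × 853 = 853
    C-C: 1 × 337 = 337
    C-H: 4 × 428 = 1712
    H-H: 1 × 449 = 449
    Σ(broken) = 3351 kJ
  Bonds formed (products):
    C-C: 1 × 337 = 337
    C-H: 6 × 428 = 2568
    C=C: 1 × 604 = 604
    Σ(formed) = 3509 kJ
  ΔH_A = 3351 − 3509 = −158 kJ
Reaction B:
  Bonds broken (reactants):
    C-C: 2 × 337 = 674
    C-H: 8 × 428 = 3424
    C=C: 1 × 604 = 604
    H-Cl: 1 × 424 = 424
    Σ(broken) = 5126 kJ
  Bonds formed (products):
    C-C: 3 × 337 = 1011
    C-Cl: 1 × 333 = 333
    C-H: 9 × 428 = 3852
    Σ(formed) = 5196 kJ
  ΔH_B = 5126 − 5196 = −70 kJ
ΔH_A − ΔH_B = −88 kJ, so reaction A has the more negative ΔH; |ΔH_A − ΔH_B| = 88 kJ.

Reaction A, by 88 kJ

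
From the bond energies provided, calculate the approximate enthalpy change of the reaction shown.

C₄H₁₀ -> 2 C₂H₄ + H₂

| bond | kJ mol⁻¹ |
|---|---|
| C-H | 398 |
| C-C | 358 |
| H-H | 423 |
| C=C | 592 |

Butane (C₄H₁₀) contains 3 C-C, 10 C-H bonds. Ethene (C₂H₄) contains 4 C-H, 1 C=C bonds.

Bonds broken (reactants):
  C-C: 3 × 358 = 1074
  C-H: 10 × 398 = 3980
  Σ(broken) = 5054 kJ
Bonds formed (products):
  C-H: 8 × 398 = 3184
  C=C: 2 × 592 = 1184
  H-H: 1 × 423 = 423
  Σ(formed) = 4791 kJ
ΔH = Σ(broken) − Σ(formed) = 5054 − 4791 = +263 kJ

ΔH ≈ +263 kJ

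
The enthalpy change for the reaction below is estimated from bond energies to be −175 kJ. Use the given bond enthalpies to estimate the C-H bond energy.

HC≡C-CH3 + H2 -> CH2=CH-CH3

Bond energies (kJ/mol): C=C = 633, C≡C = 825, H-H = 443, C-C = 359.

D(C-H) ≈ 405 kJ/mol

Let D be the C-H bond energy.
Σ(broken) = 1×825 + 1×359 + 4×D + 1×443 = 1627 + 4D
Σ(formed) = 1×359 + 6×D + 1×633 = 992 + 6D
ΔH = Σ(broken) − Σ(formed) = (1627 + 4D) − (992 + 6D) = +635 − 2D
Setting this equal to −175 kJ gives 2D = 810, so D = 405 kJ/mol.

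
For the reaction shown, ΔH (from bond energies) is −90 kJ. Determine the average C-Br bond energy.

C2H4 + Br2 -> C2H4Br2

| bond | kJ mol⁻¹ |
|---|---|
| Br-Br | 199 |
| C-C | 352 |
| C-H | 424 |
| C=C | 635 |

Let D be the C-Br bond energy.
Σ(broken) = 1×199 + 4×424 + 1×635 = 2530
Σ(formed) = 2×D + 1×352 + 4×424 = 2048 + 2D
ΔH = Σ(broken) − Σ(formed) = (2530) − (2048 + 2D) = +482 − 2D
Setting this equal to −90 kJ gives 2D = 572, so D = 286 kJ/mol.

D(C-Br) ≈ 286 kJ/mol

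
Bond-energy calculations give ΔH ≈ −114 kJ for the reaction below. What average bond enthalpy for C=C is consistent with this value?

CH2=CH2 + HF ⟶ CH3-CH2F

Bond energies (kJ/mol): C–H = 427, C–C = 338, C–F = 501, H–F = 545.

Let D be the C=C bond energy.
Σ(broken) = 4×427 + 1×D + 1×545 = 2253 + D
Σ(formed) = 1×338 + 1×501 + 5×427 = 2974
ΔH = Σ(broken) − Σ(formed) = (2253 + D) − (2974) = −721 + D
Setting this equal to −114 kJ gives D = 607 kJ/mol.

D(C=C) ≈ 607 kJ/mol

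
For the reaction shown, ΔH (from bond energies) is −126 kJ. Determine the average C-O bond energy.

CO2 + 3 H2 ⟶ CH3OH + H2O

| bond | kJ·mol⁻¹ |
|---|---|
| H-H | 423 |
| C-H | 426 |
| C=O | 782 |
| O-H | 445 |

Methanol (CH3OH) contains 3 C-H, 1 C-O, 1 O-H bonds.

Let D be the C-O bond energy.
Σ(broken) = 2×782 + 3×423 = 2833
Σ(formed) = 3×426 + 1×D + 3×445 = 2613 + D
ΔH = Σ(broken) − Σ(formed) = (2833) − (2613 + D) = +220 − D
Setting this equal to −126 kJ gives D = 346 kJ/mol.

D(C-O) ≈ 346 kJ/mol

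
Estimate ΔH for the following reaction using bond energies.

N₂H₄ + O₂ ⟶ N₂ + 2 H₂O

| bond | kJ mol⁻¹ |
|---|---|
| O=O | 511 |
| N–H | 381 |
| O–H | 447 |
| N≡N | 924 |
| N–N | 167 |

ΔH ≈ −510 kJ

Bonds broken (reactants):
  N–H: 4 × 381 = 1524
  N–N: 1 × 167 = 167
  O=O: 1 × 511 = 511
  Σ(broken) = 2202 kJ
Bonds formed (products):
  N≡N: 1 × 924 = 924
  O–H: 4 × 447 = 1788
  Σ(formed) = 2712 kJ
ΔH = Σ(broken) − Σ(formed) = 2202 − 2712 = −510 kJ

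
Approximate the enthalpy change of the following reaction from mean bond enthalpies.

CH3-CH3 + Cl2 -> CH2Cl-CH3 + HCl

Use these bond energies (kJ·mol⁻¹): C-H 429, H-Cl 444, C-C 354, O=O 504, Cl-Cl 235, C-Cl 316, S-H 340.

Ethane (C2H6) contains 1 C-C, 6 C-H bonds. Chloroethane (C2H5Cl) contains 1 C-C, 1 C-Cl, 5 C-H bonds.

ΔH ≈ −96 kJ

Bonds broken (reactants):
  C-C: 1 × 354 = 354
  C-H: 6 × 429 = 2574
  Cl-Cl: 1 × 235 = 235
  Σ(broken) = 3163 kJ
Bonds formed (products):
  C-C: 1 × 354 = 354
  C-Cl: 1 × 316 = 316
  C-H: 5 × 429 = 2145
  H-Cl: 1 × 444 = 444
  Σ(formed) = 3259 kJ
ΔH = Σ(broken) − Σ(formed) = 3163 − 3259 = −96 kJ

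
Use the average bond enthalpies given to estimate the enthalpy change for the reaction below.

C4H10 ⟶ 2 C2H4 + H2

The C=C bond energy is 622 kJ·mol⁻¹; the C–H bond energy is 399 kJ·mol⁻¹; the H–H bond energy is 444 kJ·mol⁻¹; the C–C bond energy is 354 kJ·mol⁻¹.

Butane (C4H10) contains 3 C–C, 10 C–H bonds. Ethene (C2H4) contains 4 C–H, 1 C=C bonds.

ΔH ≈ +172 kJ

Bonds broken (reactants):
  C–C: 3 × 354 = 1062
  C–H: 10 × 399 = 3990
  Σ(broken) = 5052 kJ
Bonds formed (products):
  C–H: 8 × 399 = 3192
  C=C: 2 × 622 = 1244
  H–H: 1 × 444 = 444
  Σ(formed) = 4880 kJ
ΔH = Σ(broken) − Σ(formed) = 5052 − 4880 = +172 kJ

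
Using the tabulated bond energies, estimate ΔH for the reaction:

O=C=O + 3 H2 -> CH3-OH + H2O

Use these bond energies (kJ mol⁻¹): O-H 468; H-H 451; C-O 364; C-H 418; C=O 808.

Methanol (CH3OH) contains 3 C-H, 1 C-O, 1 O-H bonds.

Bonds broken (reactants):
  C=O: 2 × 808 = 1616
  H-H: 3 × 451 = 1353
  Σ(broken) = 2969 kJ
Bonds formed (products):
  C-H: 3 × 418 = 1254
  C-O: 1 × 364 = 364
  O-H: 3 × 468 = 1404
  Σ(formed) = 3022 kJ
ΔH = Σ(broken) − Σ(formed) = 2969 − 3022 = −53 kJ

ΔH ≈ −53 kJ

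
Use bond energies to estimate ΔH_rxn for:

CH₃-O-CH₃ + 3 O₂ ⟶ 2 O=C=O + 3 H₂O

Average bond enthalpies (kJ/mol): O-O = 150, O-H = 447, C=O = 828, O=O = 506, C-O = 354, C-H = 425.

Bonds broken (reactants):
  C-H: 6 × 425 = 2550
  C-O: 2 × 354 = 708
  O=O: 3 × 506 = 1518
  Σ(broken) = 4776 kJ
Bonds formed (products):
  C=O: 4 × 828 = 3312
  O-H: 6 × 447 = 2682
  Σ(formed) = 5994 kJ
ΔH = Σ(broken) − Σ(formed) = 4776 − 5994 = −1218 kJ

ΔH ≈ −1218 kJ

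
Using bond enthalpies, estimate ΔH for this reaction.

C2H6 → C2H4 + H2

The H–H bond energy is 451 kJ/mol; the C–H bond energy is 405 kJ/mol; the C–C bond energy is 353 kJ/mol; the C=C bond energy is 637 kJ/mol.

Bonds broken (reactants):
  C–C: 1 × 353 = 353
  C–H: 6 × 405 = 2430
  Σ(broken) = 2783 kJ
Bonds formed (products):
  C–H: 4 × 405 = 1620
  C=C: 1 × 637 = 637
  H–H: 1 × 451 = 451
  Σ(formed) = 2708 kJ
ΔH = Σ(broken) − Σ(formed) = 2783 − 2708 = +75 kJ

ΔH ≈ +75 kJ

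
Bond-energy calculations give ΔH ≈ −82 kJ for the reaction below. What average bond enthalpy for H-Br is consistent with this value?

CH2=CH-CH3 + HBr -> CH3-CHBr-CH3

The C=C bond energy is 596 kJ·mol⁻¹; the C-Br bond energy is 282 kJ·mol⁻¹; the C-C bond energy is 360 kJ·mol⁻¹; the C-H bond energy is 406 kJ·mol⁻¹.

D(H-Br) ≈ 370 kJ/mol

Let D be the H-Br bond energy.
Σ(broken) = 1×360 + 6×406 + 1×596 + 1×D = 3392 + D
Σ(formed) = 1×282 + 2×360 + 7×406 = 3844
ΔH = Σ(broken) − Σ(formed) = (3392 + D) − (3844) = −452 + D
Setting this equal to −82 kJ gives D = 370 kJ/mol.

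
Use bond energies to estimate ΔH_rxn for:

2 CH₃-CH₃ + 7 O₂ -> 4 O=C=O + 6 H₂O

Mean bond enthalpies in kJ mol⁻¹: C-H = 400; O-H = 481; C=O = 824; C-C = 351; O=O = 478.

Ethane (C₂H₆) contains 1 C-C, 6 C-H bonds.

ΔH ≈ −3516 kJ

Bonds broken (reactants):
  C-C: 2 × 351 = 702
  C-H: 12 × 400 = 4800
  O=O: 7 × 478 = 3346
  Σ(broken) = 8848 kJ
Bonds formed (products):
  C=O: 8 × 824 = 6592
  O-H: 12 × 481 = 5772
  Σ(formed) = 12364 kJ
ΔH = Σ(broken) − Σ(formed) = 8848 − 12364 = −3516 kJ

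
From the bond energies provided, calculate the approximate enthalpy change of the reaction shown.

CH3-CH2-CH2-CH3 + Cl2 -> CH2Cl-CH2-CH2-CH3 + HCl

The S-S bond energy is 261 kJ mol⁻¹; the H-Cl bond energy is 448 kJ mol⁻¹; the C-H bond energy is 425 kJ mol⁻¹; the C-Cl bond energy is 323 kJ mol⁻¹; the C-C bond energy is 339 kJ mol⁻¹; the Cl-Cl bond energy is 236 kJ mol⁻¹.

Bonds broken (reactants):
  C-C: 3 × 339 = 1017
  C-H: 10 × 425 = 4250
  Cl-Cl: 1 × 236 = 236
  Σ(broken) = 5503 kJ
Bonds formed (products):
  C-C: 3 × 339 = 1017
  C-Cl: 1 × 323 = 323
  C-H: 9 × 425 = 3825
  H-Cl: 1 × 448 = 448
  Σ(formed) = 5613 kJ
ΔH = Σ(broken) − Σ(formed) = 5503 − 5613 = −110 kJ

ΔH ≈ −110 kJ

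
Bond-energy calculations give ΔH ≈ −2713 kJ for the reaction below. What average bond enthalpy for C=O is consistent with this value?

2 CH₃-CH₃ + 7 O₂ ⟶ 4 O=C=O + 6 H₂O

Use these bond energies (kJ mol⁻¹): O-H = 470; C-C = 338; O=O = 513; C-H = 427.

Let D be the C=O bond energy.
Σ(broken) = 2×338 + 12×427 + 7×513 = 9391
Σ(formed) = 8×D + 12×470 = 5640 + 8D
ΔH = Σ(broken) − Σ(formed) = (9391) − (5640 + 8D) = +3751 − 8D
Setting this equal to −2713 kJ gives 8D = 6464, so D = 808 kJ/mol.

D(C=O) ≈ 808 kJ/mol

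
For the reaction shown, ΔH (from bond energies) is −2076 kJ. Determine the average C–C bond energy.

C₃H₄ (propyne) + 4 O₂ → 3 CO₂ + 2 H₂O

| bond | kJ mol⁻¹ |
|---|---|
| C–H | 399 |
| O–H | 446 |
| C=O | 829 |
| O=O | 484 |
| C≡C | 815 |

Let D be the C–C bond energy.
Σ(broken) = 1×815 + 1×D + 4×399 + 4×484 = 4347 + D
Σ(formed) = 6×829 + 4×446 = 6758
ΔH = Σ(broken) − Σ(formed) = (4347 + D) − (6758) = −2411 + D
Setting this equal to −2076 kJ gives D = 335 kJ/mol.

D(C–C) ≈ 335 kJ/mol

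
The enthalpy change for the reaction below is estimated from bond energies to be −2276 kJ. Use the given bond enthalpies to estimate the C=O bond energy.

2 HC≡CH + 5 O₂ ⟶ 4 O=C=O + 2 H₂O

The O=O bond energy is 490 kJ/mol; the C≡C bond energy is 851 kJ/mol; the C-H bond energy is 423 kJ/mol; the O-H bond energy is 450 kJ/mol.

Let D be the C=O bond energy.
Σ(broken) = 2×851 + 4×423 + 5×490 = 5844
Σ(formed) = 8×D + 4×450 = 1800 + 8D
ΔH = Σ(broken) − Σ(formed) = (5844) − (1800 + 8D) = +4044 − 8D
Setting this equal to −2276 kJ gives 8D = 6320, so D = 790 kJ/mol.

D(C=O) ≈ 790 kJ/mol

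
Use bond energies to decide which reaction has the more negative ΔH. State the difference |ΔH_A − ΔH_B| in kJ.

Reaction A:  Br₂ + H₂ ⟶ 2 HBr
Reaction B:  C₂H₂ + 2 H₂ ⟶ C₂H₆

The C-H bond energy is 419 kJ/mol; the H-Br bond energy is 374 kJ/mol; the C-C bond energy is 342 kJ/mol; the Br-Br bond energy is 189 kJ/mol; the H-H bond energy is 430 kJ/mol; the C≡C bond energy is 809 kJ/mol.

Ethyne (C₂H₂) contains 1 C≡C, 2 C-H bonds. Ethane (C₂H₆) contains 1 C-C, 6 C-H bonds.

Reaction B, by 220 kJ

Reaction A:
  Bonds broken (reactants):
    Br-Br: 1 × 189 = 189
    H-H: 1 × 430 = 430
    Σ(broken) = 619 kJ
  Bonds formed (products):
    H-Br: 2 × 374 = 748
    Σ(formed) = 748 kJ
  ΔH_A = 619 − 748 = −129 kJ
Reaction B:
  Bonds broken (reactants):
    C≡C: 1 × 809 = 809
    C-H: 2 × 419 = 838
    H-H: 2 × 430 = 860
    Σ(broken) = 2507 kJ
  Bonds formed (products):
    C-C: 1 × 342 = 342
    C-H: 6 × 419 = 2514
    Σ(formed) = 2856 kJ
  ΔH_B = 2507 − 2856 = −349 kJ
ΔH_A − ΔH_B = +220 kJ, so reaction B has the more negative ΔH; |ΔH_A − ΔH_B| = 220 kJ.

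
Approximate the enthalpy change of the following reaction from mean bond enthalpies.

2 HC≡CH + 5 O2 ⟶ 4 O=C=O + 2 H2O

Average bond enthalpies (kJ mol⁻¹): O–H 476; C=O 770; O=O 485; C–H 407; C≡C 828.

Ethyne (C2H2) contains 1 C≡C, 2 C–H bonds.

Bonds broken (reactants):
  C≡C: 2 × 828 = 1656
  C–H: 4 × 407 = 1628
  O=O: 5 × 485 = 2425
  Σ(broken) = 5709 kJ
Bonds formed (products):
  C=O: 8 × 770 = 6160
  O–H: 4 × 476 = 1904
  Σ(formed) = 8064 kJ
ΔH = Σ(broken) − Σ(formed) = 5709 − 8064 = −2355 kJ

ΔH ≈ −2355 kJ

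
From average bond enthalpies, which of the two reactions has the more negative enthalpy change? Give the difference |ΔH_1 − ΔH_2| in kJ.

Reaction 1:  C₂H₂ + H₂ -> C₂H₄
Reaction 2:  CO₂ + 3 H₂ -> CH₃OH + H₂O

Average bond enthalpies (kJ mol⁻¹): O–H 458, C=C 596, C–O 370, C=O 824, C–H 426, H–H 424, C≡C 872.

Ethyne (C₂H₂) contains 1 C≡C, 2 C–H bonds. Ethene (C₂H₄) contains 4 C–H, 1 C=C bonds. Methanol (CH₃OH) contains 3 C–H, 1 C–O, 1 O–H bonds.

Reaction 1, by 50 kJ

Reaction 1:
  Bonds broken (reactants):
    C≡C: 1 × 872 = 872
    C–H: 2 × 426 = 852
    H–H: 1 × 424 = 424
    Σ(broken) = 2148 kJ
  Bonds formed (products):
    C–H: 4 × 426 = 1704
    C=C: 1 × 596 = 596
    Σ(formed) = 2300 kJ
  ΔH_1 = 2148 − 2300 = −152 kJ
Reaction 2:
  Bonds broken (reactants):
    C=O: 2 × 824 = 1648
    H–H: 3 × 424 = 1272
    Σ(broken) = 2920 kJ
  Bonds formed (products):
    C–H: 3 × 426 = 1278
    C–O: 1 × 370 = 370
    O–H: 3 × 458 = 1374
    Σ(formed) = 3022 kJ
  ΔH_2 = 2920 − 3022 = −102 kJ
ΔH_1 − ΔH_2 = −50 kJ, so reaction 1 has the more negative ΔH; |ΔH_1 − ΔH_2| = 50 kJ.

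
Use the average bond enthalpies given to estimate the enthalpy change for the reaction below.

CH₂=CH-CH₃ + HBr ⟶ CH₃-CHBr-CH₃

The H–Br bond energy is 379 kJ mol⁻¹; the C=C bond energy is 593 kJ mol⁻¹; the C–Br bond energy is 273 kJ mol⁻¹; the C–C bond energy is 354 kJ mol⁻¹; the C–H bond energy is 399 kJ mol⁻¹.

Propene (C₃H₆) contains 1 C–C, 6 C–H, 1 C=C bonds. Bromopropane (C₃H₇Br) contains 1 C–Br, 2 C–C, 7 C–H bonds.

Bonds broken (reactants):
  C–C: 1 × 354 = 354
  C–H: 6 × 399 = 2394
  C=C: 1 × 593 = 593
  H–Br: 1 × 379 = 379
  Σ(broken) = 3720 kJ
Bonds formed (products):
  C–Br: 1 × 273 = 273
  C–C: 2 × 354 = 708
  C–H: 7 × 399 = 2793
  Σ(formed) = 3774 kJ
ΔH = Σ(broken) − Σ(formed) = 3720 − 3774 = −54 kJ

ΔH ≈ −54 kJ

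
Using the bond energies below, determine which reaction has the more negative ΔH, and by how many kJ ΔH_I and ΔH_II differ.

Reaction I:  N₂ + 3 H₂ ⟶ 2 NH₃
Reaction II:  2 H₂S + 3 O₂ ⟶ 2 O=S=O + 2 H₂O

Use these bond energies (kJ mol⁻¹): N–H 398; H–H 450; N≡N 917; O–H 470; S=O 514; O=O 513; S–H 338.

Reaction II, by 924 kJ

Reaction I:
  Bonds broken (reactants):
    H–H: 3 × 450 = 1350
    N≡N: 1 × 917 = 917
    Σ(broken) = 2267 kJ
  Bonds formed (products):
    N–H: 6 × 398 = 2388
    Σ(formed) = 2388 kJ
  ΔH_I = 2267 − 2388 = −121 kJ
Reaction II:
  Bonds broken (reactants):
    O=O: 3 × 513 = 1539
    S–H: 4 × 338 = 1352
    Σ(broken) = 2891 kJ
  Bonds formed (products):
    O–H: 4 × 470 = 1880
    S=O: 4 × 514 = 2056
    Σ(formed) = 3936 kJ
  ΔH_II = 2891 − 3936 = −1045 kJ
ΔH_I − ΔH_II = +924 kJ, so reaction II has the more negative ΔH; |ΔH_I − ΔH_II| = 924 kJ.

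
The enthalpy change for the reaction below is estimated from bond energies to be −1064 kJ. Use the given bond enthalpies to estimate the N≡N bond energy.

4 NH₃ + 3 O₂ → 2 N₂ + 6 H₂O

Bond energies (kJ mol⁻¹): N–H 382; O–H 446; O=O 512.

D(N≡N) ≈ 916 kJ/mol

Let D be the N≡N bond energy.
Σ(broken) = 12×382 + 3×512 = 6120
Σ(formed) = 2×D + 12×446 = 5352 + 2D
ΔH = Σ(broken) − Σ(formed) = (6120) − (5352 + 2D) = +768 − 2D
Setting this equal to −1064 kJ gives 2D = 1832, so D = 916 kJ/mol.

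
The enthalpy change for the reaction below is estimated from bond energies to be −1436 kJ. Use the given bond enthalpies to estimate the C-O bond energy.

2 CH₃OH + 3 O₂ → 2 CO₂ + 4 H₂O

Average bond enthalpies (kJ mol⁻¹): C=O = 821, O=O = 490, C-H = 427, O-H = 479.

Let D be the C-O bond energy.
Σ(broken) = 6×427 + 2×D + 2×479 + 3×490 = 4990 + 2D
Σ(formed) = 4×821 + 8×479 = 7116
ΔH = Σ(broken) − Σ(formed) = (4990 + 2D) − (7116) = −2126 + 2D
Setting this equal to −1436 kJ gives 2D = 690, so D = 345 kJ/mol.

D(C-O) ≈ 345 kJ/mol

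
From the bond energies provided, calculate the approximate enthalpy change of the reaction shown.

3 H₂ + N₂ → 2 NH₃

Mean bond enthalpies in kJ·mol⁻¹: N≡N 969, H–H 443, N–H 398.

Bonds broken (reactants):
  H–H: 3 × 443 = 1329
  N≡N: 1 × 969 = 969
  Σ(broken) = 2298 kJ
Bonds formed (products):
  N–H: 6 × 398 = 2388
  Σ(formed) = 2388 kJ
ΔH = Σ(broken) − Σ(formed) = 2298 − 2388 = −90 kJ

ΔH ≈ −90 kJ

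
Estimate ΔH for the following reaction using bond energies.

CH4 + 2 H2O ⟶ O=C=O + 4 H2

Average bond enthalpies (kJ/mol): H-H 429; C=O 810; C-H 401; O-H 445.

ΔH ≈ +48 kJ

Bonds broken (reactants):
  C-H: 4 × 401 = 1604
  O-H: 4 × 445 = 1780
  Σ(broken) = 3384 kJ
Bonds formed (products):
  C=O: 2 × 810 = 1620
  H-H: 4 × 429 = 1716
  Σ(formed) = 3336 kJ
ΔH = Σ(broken) − Σ(formed) = 3384 − 3336 = +48 kJ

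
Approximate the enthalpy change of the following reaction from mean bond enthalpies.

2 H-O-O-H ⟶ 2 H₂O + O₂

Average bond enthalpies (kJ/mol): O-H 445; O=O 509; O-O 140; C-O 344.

ΔH ≈ −229 kJ

Bonds broken (reactants):
  O-H: 4 × 445 = 1780
  O-O: 2 × 140 = 280
  Σ(broken) = 2060 kJ
Bonds formed (products):
  O-H: 4 × 445 = 1780
  O=O: 1 × 509 = 509
  Σ(formed) = 2289 kJ
ΔH = Σ(broken) − Σ(formed) = 2060 − 2289 = −229 kJ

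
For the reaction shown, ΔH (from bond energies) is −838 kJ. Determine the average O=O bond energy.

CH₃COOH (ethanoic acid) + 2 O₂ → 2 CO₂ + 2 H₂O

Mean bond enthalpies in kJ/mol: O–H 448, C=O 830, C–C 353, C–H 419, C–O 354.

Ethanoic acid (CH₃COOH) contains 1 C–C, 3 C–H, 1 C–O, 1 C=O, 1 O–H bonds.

D(O=O) ≈ 516 kJ/mol

Let D be the O=O bond energy.
Σ(broken) = 1×353 + 3×419 + 1×354 + 1×830 + 1×448 + 2×D = 3242 + 2D
Σ(formed) = 4×830 + 4×448 = 5112
ΔH = Σ(broken) − Σ(formed) = (3242 + 2D) − (5112) = −1870 + 2D
Setting this equal to −838 kJ gives 2D = 1032, so D = 516 kJ/mol.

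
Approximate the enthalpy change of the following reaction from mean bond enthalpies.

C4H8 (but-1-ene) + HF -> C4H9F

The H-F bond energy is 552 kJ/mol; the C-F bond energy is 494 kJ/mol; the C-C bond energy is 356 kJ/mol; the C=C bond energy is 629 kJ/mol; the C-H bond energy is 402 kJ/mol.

Bonds broken (reactants):
  C-C: 2 × 356 = 712
  C-H: 8 × 402 = 3216
  C=C: 1 × 629 = 629
  H-F: 1 × 552 = 552
  Σ(broken) = 5109 kJ
Bonds formed (products):
  C-C: 3 × 356 = 1068
  C-F: 1 × 494 = 494
  C-H: 9 × 402 = 3618
  Σ(formed) = 5180 kJ
ΔH = Σ(broken) − Σ(formed) = 5109 − 5180 = −71 kJ

ΔH ≈ −71 kJ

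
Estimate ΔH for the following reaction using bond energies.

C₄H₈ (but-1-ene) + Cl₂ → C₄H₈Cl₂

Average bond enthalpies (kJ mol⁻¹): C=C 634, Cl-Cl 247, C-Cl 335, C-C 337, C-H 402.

ΔH ≈ −126 kJ

Bonds broken (reactants):
  C-C: 2 × 337 = 674
  C-H: 8 × 402 = 3216
  C=C: 1 × 634 = 634
  Cl-Cl: 1 × 247 = 247
  Σ(broken) = 4771 kJ
Bonds formed (products):
  C-C: 3 × 337 = 1011
  C-Cl: 2 × 335 = 670
  C-H: 8 × 402 = 3216
  Σ(formed) = 4897 kJ
ΔH = Σ(broken) − Σ(formed) = 4771 − 4897 = −126 kJ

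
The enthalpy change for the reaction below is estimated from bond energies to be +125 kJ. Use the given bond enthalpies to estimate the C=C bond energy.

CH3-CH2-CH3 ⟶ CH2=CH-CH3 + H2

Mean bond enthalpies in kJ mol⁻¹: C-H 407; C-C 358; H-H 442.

Let D be the C=C bond energy.
Σ(broken) = 2×358 + 8×407 = 3972
Σ(formed) = 1×358 + 6×407 + 1×D + 1×442 = 3242 + D
ΔH = Σ(broken) − Σ(formed) = (3972) − (3242 + D) = +730 − D
Setting this equal to +125 kJ gives D = 605 kJ/mol.

D(C=C) ≈ 605 kJ/mol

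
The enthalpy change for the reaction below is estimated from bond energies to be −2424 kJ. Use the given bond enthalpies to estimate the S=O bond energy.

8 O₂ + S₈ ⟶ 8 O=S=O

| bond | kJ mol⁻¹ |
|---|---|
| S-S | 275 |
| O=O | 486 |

Let D be the S=O bond energy.
Σ(broken) = 8×486 + 8×275 = 6088
Σ(formed) = 16×D = 16D
ΔH = Σ(broken) − Σ(formed) = (6088) − (16D) = +6088 − 16D
Setting this equal to −2424 kJ gives 16D = 8512, so D = 532 kJ/mol.

D(S=O) ≈ 532 kJ/mol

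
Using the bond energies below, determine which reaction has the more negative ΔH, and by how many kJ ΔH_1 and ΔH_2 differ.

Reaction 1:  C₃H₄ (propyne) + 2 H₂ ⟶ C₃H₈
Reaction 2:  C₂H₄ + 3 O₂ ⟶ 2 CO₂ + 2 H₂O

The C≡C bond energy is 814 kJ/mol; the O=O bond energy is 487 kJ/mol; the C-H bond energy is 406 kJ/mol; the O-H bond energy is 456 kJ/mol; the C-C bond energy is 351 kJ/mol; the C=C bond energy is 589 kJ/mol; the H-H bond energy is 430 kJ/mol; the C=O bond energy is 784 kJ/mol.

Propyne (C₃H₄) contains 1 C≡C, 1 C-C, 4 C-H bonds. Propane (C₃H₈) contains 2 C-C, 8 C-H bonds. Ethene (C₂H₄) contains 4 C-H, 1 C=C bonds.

Reaction 2, by 985 kJ

Reaction 1:
  Bonds broken (reactants):
    C≡C: 1 × 814 = 814
    C-C: 1 × 351 = 351
    C-H: 4 × 406 = 1624
    H-H: 2 × 430 = 860
    Σ(broken) = 3649 kJ
  Bonds formed (products):
    C-C: 2 × 351 = 702
    C-H: 8 × 406 = 3248
    Σ(formed) = 3950 kJ
  ΔH_1 = 3649 − 3950 = −301 kJ
Reaction 2:
  Bonds broken (reactants):
    C-H: 4 × 406 = 1624
    C=C: 1 × 589 = 589
    O=O: 3 × 487 = 1461
    Σ(broken) = 3674 kJ
  Bonds formed (products):
    C=O: 4 × 784 = 3136
    O-H: 4 × 456 = 1824
    Σ(formed) = 4960 kJ
  ΔH_2 = 3674 − 4960 = −1286 kJ
ΔH_1 − ΔH_2 = +985 kJ, so reaction 2 has the more negative ΔH; |ΔH_1 − ΔH_2| = 985 kJ.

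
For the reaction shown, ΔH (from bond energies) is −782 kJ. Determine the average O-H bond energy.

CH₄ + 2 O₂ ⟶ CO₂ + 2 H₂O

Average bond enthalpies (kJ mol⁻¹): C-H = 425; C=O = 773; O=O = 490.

D(O-H) ≈ 479 kJ/mol

Let D be the O-H bond energy.
Σ(broken) = 4×425 + 2×490 = 2680
Σ(formed) = 2×773 + 4×D = 1546 + 4D
ΔH = Σ(broken) − Σ(formed) = (2680) − (1546 + 4D) = +1134 − 4D
Setting this equal to −782 kJ gives 4D = 1916, so D = 479 kJ/mol.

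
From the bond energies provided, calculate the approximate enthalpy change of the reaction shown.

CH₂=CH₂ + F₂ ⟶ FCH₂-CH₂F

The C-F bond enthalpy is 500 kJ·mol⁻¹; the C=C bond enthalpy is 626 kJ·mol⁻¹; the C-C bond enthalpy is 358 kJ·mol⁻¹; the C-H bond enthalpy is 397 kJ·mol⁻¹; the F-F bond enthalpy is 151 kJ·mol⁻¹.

Bonds broken (reactants):
  C-H: 4 × 397 = 1588
  C=C: 1 × 626 = 626
  F-F: 1 × 151 = 151
  Σ(broken) = 2365 kJ
Bonds formed (products):
  C-C: 1 × 358 = 358
  C-F: 2 × 500 = 1000
  C-H: 4 × 397 = 1588
  Σ(formed) = 2946 kJ
ΔH = Σ(broken) − Σ(formed) = 2365 − 2946 = −581 kJ

ΔH ≈ −581 kJ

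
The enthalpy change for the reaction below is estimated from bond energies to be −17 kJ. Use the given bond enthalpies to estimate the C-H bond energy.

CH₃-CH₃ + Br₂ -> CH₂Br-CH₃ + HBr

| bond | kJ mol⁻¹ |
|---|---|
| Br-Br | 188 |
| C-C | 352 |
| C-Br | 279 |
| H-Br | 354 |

D(C-H) ≈ 428 kJ/mol

Let D be the C-H bond energy.
Σ(broken) = 1×188 + 1×352 + 6×D = 540 + 6D
Σ(formed) = 1×279 + 1×352 + 5×D + 1×354 = 985 + 5D
ΔH = Σ(broken) − Σ(formed) = (540 + 6D) − (985 + 5D) = −445 + D
Setting this equal to −17 kJ gives D = 428 kJ/mol.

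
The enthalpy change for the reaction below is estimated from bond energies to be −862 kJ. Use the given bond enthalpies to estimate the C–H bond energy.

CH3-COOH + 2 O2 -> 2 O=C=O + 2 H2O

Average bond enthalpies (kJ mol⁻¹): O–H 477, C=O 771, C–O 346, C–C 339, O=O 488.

D(C–H) ≈ 407 kJ/mol

Let D be the C–H bond energy.
Σ(broken) = 1×339 + 3×D + 1×346 + 1×771 + 1×477 + 2×488 = 2909 + 3D
Σ(formed) = 4×771 + 4×477 = 4992
ΔH = Σ(broken) − Σ(formed) = (2909 + 3D) − (4992) = −2083 + 3D
Setting this equal to −862 kJ gives 3D = 1221, so D = 407 kJ/mol.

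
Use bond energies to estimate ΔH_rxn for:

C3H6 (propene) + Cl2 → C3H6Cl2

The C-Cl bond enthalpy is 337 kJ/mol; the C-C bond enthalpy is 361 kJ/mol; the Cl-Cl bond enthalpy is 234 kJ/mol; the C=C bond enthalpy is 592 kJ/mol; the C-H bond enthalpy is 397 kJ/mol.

ΔH ≈ −209 kJ

Bonds broken (reactants):
  C-C: 1 × 361 = 361
  C-H: 6 × 397 = 2382
  C=C: 1 × 592 = 592
  Cl-Cl: 1 × 234 = 234
  Σ(broken) = 3569 kJ
Bonds formed (products):
  C-C: 2 × 361 = 722
  C-Cl: 2 × 337 = 674
  C-H: 6 × 397 = 2382
  Σ(formed) = 3778 kJ
ΔH = Σ(broken) − Σ(formed) = 3569 − 3778 = −209 kJ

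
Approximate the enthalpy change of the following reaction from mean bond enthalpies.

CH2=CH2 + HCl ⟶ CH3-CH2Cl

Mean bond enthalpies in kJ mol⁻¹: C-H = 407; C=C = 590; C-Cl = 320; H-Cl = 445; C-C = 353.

ΔH ≈ −45 kJ

Bonds broken (reactants):
  C-H: 4 × 407 = 1628
  C=C: 1 × 590 = 590
  H-Cl: 1 × 445 = 445
  Σ(broken) = 2663 kJ
Bonds formed (products):
  C-C: 1 × 353 = 353
  C-Cl: 1 × 320 = 320
  C-H: 5 × 407 = 2035
  Σ(formed) = 2708 kJ
ΔH = Σ(broken) − Σ(formed) = 2663 − 2708 = −45 kJ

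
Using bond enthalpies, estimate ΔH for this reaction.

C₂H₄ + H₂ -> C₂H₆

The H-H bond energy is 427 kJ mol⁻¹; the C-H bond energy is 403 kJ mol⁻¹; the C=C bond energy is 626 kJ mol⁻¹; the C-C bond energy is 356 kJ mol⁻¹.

ΔH ≈ −109 kJ

Bonds broken (reactants):
  C-H: 4 × 403 = 1612
  C=C: 1 × 626 = 626
  H-H: 1 × 427 = 427
  Σ(broken) = 2665 kJ
Bonds formed (products):
  C-C: 1 × 356 = 356
  C-H: 6 × 403 = 2418
  Σ(formed) = 2774 kJ
ΔH = Σ(broken) − Σ(formed) = 2665 − 2774 = −109 kJ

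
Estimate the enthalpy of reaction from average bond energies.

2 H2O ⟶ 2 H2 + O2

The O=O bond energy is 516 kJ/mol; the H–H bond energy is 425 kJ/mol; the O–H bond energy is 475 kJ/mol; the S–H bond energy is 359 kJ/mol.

Bonds broken (reactants):
  O–H: 4 × 475 = 1900
  Σ(broken) = 1900 kJ
Bonds formed (products):
  H–H: 2 × 425 = 850
  O=O: 1 × 516 = 516
  Σ(formed) = 1366 kJ
ΔH = Σ(broken) − Σ(formed) = 1900 − 1366 = +534 kJ

ΔH ≈ +534 kJ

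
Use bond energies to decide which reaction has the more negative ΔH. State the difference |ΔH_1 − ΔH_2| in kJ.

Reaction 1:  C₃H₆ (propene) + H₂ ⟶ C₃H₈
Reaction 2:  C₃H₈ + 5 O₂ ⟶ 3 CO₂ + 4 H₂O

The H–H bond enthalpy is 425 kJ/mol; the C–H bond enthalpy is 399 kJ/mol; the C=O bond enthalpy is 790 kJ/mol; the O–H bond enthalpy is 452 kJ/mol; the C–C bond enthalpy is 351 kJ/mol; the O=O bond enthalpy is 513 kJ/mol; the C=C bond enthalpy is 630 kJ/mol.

Reaction 2, by 1803 kJ

Reaction 1:
  Bonds broken (reactants):
    C–C: 1 × 351 = 351
    C–H: 6 × 399 = 2394
    C=C: 1 × 630 = 630
    H–H: 1 × 425 = 425
    Σ(broken) = 3800 kJ
  Bonds formed (products):
    C–C: 2 × 351 = 702
    C–H: 8 × 399 = 3192
    Σ(formed) = 3894 kJ
  ΔH_1 = 3800 − 3894 = −94 kJ
Reaction 2:
  Bonds broken (reactants):
    C–C: 2 × 351 = 702
    C–H: 8 × 399 = 3192
    O=O: 5 × 513 = 2565
    Σ(broken) = 6459 kJ
  Bonds formed (products):
    C=O: 6 × 790 = 4740
    O–H: 8 × 452 = 3616
    Σ(formed) = 8356 kJ
  ΔH_2 = 6459 − 8356 = −1897 kJ
ΔH_1 − ΔH_2 = +1803 kJ, so reaction 2 has the more negative ΔH; |ΔH_1 − ΔH_2| = 1803 kJ.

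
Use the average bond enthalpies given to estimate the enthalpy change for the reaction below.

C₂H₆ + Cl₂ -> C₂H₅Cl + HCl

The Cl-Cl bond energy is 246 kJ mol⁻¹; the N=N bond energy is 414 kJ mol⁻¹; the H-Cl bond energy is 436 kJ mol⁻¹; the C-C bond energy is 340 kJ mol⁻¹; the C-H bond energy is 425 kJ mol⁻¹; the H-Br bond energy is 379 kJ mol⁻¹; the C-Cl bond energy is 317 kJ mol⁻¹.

Bonds broken (reactants):
  C-C: 1 × 340 = 340
  C-H: 6 × 425 = 2550
  Cl-Cl: 1 × 246 = 246
  Σ(broken) = 3136 kJ
Bonds formed (products):
  C-C: 1 × 340 = 340
  C-Cl: 1 × 317 = 317
  C-H: 5 × 425 = 2125
  H-Cl: 1 × 436 = 436
  Σ(formed) = 3218 kJ
ΔH = Σ(broken) − Σ(formed) = 3136 − 3218 = −82 kJ

ΔH ≈ −82 kJ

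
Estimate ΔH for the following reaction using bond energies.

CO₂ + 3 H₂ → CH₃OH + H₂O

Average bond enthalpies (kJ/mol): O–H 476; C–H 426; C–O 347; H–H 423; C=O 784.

Bonds broken (reactants):
  C=O: 2 × 784 = 1568
  H–H: 3 × 423 = 1269
  Σ(broken) = 2837 kJ
Bonds formed (products):
  C–H: 3 × 426 = 1278
  C–O: 1 × 347 = 347
  O–H: 3 × 476 = 1428
  Σ(formed) = 3053 kJ
ΔH = Σ(broken) − Σ(formed) = 2837 − 3053 = −216 kJ

ΔH ≈ −216 kJ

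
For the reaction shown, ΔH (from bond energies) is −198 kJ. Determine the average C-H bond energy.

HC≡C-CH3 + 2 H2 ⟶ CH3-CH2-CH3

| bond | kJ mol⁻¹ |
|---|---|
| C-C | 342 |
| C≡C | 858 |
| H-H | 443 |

Let D be the C-H bond energy.
Σ(broken) = 1×858 + 1×342 + 4×D + 2×443 = 2086 + 4D
Σ(formed) = 2×342 + 8×D = 684 + 8D
ΔH = Σ(broken) − Σ(formed) = (2086 + 4D) − (684 + 8D) = +1402 − 4D
Setting this equal to −198 kJ gives 4D = 1600, so D = 400 kJ/mol.

D(C-H) ≈ 400 kJ/mol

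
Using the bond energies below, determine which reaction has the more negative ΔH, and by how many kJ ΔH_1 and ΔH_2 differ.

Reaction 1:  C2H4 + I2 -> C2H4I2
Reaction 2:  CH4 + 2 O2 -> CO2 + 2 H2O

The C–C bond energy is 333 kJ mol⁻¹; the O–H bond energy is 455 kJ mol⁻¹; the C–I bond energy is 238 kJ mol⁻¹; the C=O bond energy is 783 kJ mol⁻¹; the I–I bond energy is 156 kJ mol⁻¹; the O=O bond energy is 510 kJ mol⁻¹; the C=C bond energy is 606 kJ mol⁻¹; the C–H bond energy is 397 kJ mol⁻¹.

Reaction 1:
  Bonds broken (reactants):
    C–H: 4 × 397 = 1588
    C=C: 1 × 606 = 606
    I–I: 1 × 156 = 156
    Σ(broken) = 2350 kJ
  Bonds formed (products):
    C–C: 1 × 333 = 333
    C–H: 4 × 397 = 1588
    C–I: 2 × 238 = 476
    Σ(formed) = 2397 kJ
  ΔH_1 = 2350 − 2397 = −47 kJ
Reaction 2:
  Bonds broken (reactants):
    C–H: 4 × 397 = 1588
    O=O: 2 × 510 = 1020
    Σ(broken) = 2608 kJ
  Bonds formed (products):
    C=O: 2 × 783 = 1566
    O–H: 4 × 455 = 1820
    Σ(formed) = 3386 kJ
  ΔH_2 = 2608 − 3386 = −778 kJ
ΔH_1 − ΔH_2 = +731 kJ, so reaction 2 has the more negative ΔH; |ΔH_1 − ΔH_2| = 731 kJ.

Reaction 2, by 731 kJ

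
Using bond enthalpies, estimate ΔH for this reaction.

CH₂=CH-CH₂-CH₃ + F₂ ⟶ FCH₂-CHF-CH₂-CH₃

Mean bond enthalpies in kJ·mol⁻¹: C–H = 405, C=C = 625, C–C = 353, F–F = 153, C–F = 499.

ΔH ≈ −573 kJ

Bonds broken (reactants):
  C–C: 2 × 353 = 706
  C–H: 8 × 405 = 3240
  C=C: 1 × 625 = 625
  F–F: 1 × 153 = 153
  Σ(broken) = 4724 kJ
Bonds formed (products):
  C–C: 3 × 353 = 1059
  C–F: 2 × 499 = 998
  C–H: 8 × 405 = 3240
  Σ(formed) = 5297 kJ
ΔH = Σ(broken) − Σ(formed) = 4724 − 5297 = −573 kJ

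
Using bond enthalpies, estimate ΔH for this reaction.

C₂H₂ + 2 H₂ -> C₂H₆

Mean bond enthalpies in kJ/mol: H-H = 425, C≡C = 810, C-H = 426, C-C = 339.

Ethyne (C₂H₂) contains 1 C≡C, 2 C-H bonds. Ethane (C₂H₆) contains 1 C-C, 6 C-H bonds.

ΔH ≈ −383 kJ

Bonds broken (reactants):
  C≡C: 1 × 810 = 810
  C-H: 2 × 426 = 852
  H-H: 2 × 425 = 850
  Σ(broken) = 2512 kJ
Bonds formed (products):
  C-C: 1 × 339 = 339
  C-H: 6 × 426 = 2556
  Σ(formed) = 2895 kJ
ΔH = Σ(broken) − Σ(formed) = 2512 − 2895 = −383 kJ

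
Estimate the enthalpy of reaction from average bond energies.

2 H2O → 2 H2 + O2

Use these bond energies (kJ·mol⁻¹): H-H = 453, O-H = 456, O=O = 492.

Bonds broken (reactants):
  O-H: 4 × 456 = 1824
  Σ(broken) = 1824 kJ
Bonds formed (products):
  H-H: 2 × 453 = 906
  O=O: 1 × 492 = 492
  Σ(formed) = 1398 kJ
ΔH = Σ(broken) − Σ(formed) = 1824 − 1398 = +426 kJ

ΔH ≈ +426 kJ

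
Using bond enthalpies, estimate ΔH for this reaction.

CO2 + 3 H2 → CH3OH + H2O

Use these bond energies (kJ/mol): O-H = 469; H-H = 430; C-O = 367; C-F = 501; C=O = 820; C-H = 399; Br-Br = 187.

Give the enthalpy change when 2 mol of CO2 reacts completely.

ΔH = −82 kJ

Bonds broken (reactants):
  C=O: 2 × 820 = 1640
  H-H: 3 × 430 = 1290
  Σ(broken) = 2930 kJ
Bonds formed (products):
  C-H: 3 × 399 = 1197
  C-O: 1 × 367 = 367
  O-H: 3 × 469 = 1407
  Σ(formed) = 2971 kJ
ΔH = Σ(broken) − Σ(formed) = 2930 − 2971 = −41 kJ
For 2× the reaction as written: 2 × (−41) = −82 kJ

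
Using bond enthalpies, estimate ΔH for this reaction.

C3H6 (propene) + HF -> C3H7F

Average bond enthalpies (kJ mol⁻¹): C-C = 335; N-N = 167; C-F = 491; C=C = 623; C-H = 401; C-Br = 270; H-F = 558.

ΔH ≈ −46 kJ

Bonds broken (reactants):
  C-C: 1 × 335 = 335
  C-H: 6 × 401 = 2406
  C=C: 1 × 623 = 623
  H-F: 1 × 558 = 558
  Σ(broken) = 3922 kJ
Bonds formed (products):
  C-C: 2 × 335 = 670
  C-F: 1 × 491 = 491
  C-H: 7 × 401 = 2807
  Σ(formed) = 3968 kJ
ΔH = Σ(broken) − Σ(formed) = 3922 − 3968 = −46 kJ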